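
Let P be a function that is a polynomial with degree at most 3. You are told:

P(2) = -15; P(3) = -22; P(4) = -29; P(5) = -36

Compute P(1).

-8

Write P(x) = ax³ + bx² + cx + d; the 4 given values yield a linear system in the 4 coefficients.
Solving, the top 2 coefficients vanish, and P(x) = -7x - 1.
Then P(1) = -8.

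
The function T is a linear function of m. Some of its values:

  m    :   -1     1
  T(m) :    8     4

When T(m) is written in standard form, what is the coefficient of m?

Write T(m) = am + b; the 2 given values yield a linear system in the 2 coefficients.
Solving, T(m) = -2m + 6.
The coefficient of m is -2.

-2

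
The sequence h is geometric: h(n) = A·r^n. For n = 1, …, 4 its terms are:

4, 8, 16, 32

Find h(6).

Consecutive ratio: 8/4 = 2, and 16/8 = 2, so r = 2.
Then A·2^1 = 4 gives A = 2, and h(n) = 2·2^n.
h(6) = 2·2^6 = 128.

128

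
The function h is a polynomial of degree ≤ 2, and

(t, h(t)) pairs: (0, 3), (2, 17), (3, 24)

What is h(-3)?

-18

Write h(t) = at² + bt + c; the 3 given values yield a linear system in the 3 coefficients.
Solving, the leading coefficient vanishes, and h(t) = 7t + 3.
Then h(-3) = -18.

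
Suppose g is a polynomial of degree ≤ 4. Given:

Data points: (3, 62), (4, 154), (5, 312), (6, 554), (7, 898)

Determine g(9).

1964

First differences: 92, 158, 242, 344. Second differences: 66, 84, 102. Third differences: 18, 18.
Level-3 differences are constant, so g has degree 3.
Fitting a degree-3 polynomial gives g(x) = 3x³ - 3x² + 2x + 2.
Then g(9) = 1964.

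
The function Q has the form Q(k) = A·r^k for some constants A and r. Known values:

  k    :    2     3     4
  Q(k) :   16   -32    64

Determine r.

Consecutive ratio: -32/16 = -2, and 64/(-32) = -2, so r = -2.
Then A·(-2)^2 = 16 gives A = 4, and Q(k) = 4·(-2)^k.

-2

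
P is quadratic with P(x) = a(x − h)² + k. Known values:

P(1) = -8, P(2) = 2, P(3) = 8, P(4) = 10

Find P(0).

First differences 10, 6, 2; second difference -4 = 2a, so a = -2.
Expanding, the x-coefficient is −2ah = 4h; matching it to the data gives h = 4, and then k = 10.
So P(x) = -2(x − 4)² + 10.
P(0) = -2·(-4)² + 10 = -22.

-22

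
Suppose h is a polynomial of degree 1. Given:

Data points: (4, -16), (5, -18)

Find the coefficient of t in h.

Write h(t) = at + b; the 2 given values yield a linear system in the 2 coefficients.
Solving, h(t) = -2t - 8.
The coefficient of t is -2.

-2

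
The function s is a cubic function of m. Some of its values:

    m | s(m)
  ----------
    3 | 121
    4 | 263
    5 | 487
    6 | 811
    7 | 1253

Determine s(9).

2563

Write s(m) = am³ + bm² + cm + d; the 5 given values yield a linear system in the 4 coefficients.
Solving, s(m) = 3m³ + 5m² - 4m + 7.
Then s(9) = 2563.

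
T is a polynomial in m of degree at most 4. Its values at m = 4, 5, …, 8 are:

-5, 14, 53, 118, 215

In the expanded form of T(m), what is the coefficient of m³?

1

Write T(m) = am^4 + bm³ + cm² + dm + e; the 5 given values yield a linear system in the 5 coefficients.
Solving, the leading coefficient vanishes, and T(m) = m³ - 5m² + 3m - 1.
The coefficient of m³ is 1.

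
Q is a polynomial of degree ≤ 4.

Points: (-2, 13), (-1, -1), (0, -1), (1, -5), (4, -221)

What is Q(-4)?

155

Write Q(t) = at^4 + bt³ + ct² + dt + e; the 5 given values yield a linear system in the 5 coefficients.
Solving, the leading coefficient vanishes, and Q(t) = -3t³ - 2t² + t - 1.
Then Q(-4) = 155.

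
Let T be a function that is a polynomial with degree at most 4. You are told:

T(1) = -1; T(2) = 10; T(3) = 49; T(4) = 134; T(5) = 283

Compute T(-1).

-11

First differences: 11, 39, 85, 149. Second differences: 28, 46, 64. Third differences: 18, 18.
Level-3 differences are constant, so T has degree 3.
Fitting a degree-3 polynomial gives T(x) = 3x³ - 4x² + 2x - 2.
Then T(-1) = -11.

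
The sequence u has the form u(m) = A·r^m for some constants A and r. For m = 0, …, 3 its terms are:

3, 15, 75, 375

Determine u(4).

Consecutive ratio: 15/3 = 5, and 75/15 = 5, so r = 5.
Then A·5^0 = 3 gives A = 3, and u(m) = 3·5^m.
u(4) = 3·5^4 = 1875.

1875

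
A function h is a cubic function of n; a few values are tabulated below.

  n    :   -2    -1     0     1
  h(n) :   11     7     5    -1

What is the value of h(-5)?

95

Write h(n) = an³ + bn² + cn + d; the 4 given values yield a linear system in the 4 coefficients.
Solving, h(n) = -n³ - 2n² - 3n + 5.
Then h(-5) = 95.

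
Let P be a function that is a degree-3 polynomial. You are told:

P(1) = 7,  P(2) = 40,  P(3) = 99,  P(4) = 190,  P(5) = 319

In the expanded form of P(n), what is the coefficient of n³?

1

First differences: 33, 59, 91, 129. Second differences: 26, 32, 38. Third differences: 6, 6.
Level-3 differences are constant, so P has degree 3.
Fitting a degree-3 polynomial gives P(n) = n³ + 7n² + 5n - 6.
The coefficient of n³ is 1.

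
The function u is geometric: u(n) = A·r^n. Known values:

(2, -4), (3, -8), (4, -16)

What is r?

2

Consecutive ratio: -8/(-4) = 2, and -16/(-8) = 2, so r = 2.
Then A·2^2 = -4 gives A = -1, and u(n) = -1·2^n.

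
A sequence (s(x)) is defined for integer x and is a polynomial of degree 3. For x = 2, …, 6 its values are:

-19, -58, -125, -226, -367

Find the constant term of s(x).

-1

First differences: -39, -67, -101, -141. Second differences: -28, -34, -40. Third differences: -6, -6.
Level-3 differences are constant, so s has degree 3.
Fitting a degree-3 polynomial gives s(x) = -x³ - 5x² + 5x - 1.
The constant term is s(0) = -1.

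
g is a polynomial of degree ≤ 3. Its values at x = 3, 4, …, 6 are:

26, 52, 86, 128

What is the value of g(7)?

178

First differences: 26, 34, 42. Second differences: 8, 8.
Level-2 differences are constant, so g has degree 2.
Fitting a degree-2 polynomial gives g(x) = 4x² - 2x - 4.
Then g(7) = 178.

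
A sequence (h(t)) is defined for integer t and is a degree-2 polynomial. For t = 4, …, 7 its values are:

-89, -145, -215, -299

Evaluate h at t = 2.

Write h(t) = at² + bt + c; the 4 given values yield a linear system in the 3 coefficients.
Solving, h(t) = -7t² + 7t - 5.
Then h(2) = -19.

-19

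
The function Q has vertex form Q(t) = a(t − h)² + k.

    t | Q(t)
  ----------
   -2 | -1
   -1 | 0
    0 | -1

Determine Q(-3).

-4

First differences 1, -1; second difference -2 = 2a, so a = -1.
Expanding, the t-coefficient is −2ah = 2h; matching it to the data gives h = -1, and then k = 0.
So Q(t) = -1(t + 1)² + 0.
Q(-3) = -1·(-2)² + 0 = -4.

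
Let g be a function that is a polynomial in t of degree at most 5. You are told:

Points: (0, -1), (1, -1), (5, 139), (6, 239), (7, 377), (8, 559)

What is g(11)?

1429

Write g(t) = at^5 + bt^4 + ct³ + dt² + et + p; the 6 given values yield a linear system in the 6 coefficients.
Solving, the top 2 coefficients vanish, and g(t) = t³ + t² - 2t - 1.
Then g(11) = 1429.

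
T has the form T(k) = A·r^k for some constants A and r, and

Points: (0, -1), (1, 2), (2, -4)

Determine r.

Consecutive ratio: 2/(-1) = -2, and -4/2 = -2, so r = -2.
Then A·(-2)^0 = -1 gives A = -1, and T(k) = -1·(-2)^k.

-2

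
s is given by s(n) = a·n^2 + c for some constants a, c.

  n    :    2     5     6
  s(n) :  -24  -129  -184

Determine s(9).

-409

From s(2) = -24 and s(5) = -129: 4a + c = -24 and 25a + c = -129.
Subtracting: 21a = -105, so a = -5; then c = -24 − (-5)·4 = -4.
So s(n) = -5n² − 4, and s(9) = -409.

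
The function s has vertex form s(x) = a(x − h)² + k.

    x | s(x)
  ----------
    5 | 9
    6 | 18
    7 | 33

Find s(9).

81

First differences 9, 15; second difference 6 = 2a, so a = 3.
Expanding, the x-coefficient is −2ah = -6h; matching it to the data gives h = 4, and then k = 6.
So s(x) = 3(x − 4)² + 6.
s(9) = 3·5² + 6 = 81.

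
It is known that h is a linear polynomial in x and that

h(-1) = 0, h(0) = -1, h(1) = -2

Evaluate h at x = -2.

First differences: -1, -1.
Level-1 differences are constant, so h has degree 1.
Fitting a degree-1 polynomial gives h(x) = -x - 1.
Then h(-2) = 1.

1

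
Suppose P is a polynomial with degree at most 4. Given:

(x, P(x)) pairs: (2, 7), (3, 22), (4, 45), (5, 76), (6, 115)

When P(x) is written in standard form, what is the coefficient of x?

Write P(x) = ax^4 + bx³ + cx² + dx + e; the 5 given values yield a linear system in the 5 coefficients.
Solving, the top 2 coefficients vanish, and P(x) = 4x² - 5x + 1.
The coefficient of x is -5.

-5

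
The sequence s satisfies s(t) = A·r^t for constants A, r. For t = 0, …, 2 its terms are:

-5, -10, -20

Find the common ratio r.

Consecutive ratio: -10/(-5) = 2, and -20/(-10) = 2, so r = 2.
Then A·2^0 = -5 gives A = -5, and s(t) = -5·2^t.

2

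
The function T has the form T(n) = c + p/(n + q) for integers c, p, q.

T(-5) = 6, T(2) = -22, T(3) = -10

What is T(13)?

(T(n) − c)(n + q) = p for each data point; the three points give a linear system in c and q, then p follows.
Solving: c = 2, q = -1, p = -24, so T(n) = 2 − 24/(n − 1).
Then T(13) = 2 − 24/12 = 0.

0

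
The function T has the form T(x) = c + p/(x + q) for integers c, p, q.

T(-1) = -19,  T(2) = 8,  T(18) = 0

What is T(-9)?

-3

(T(x) − c)(x + q) = p for each data point; the three points give a linear system in c and q, then p follows.
Solving: c = -1, q = 0, p = 18, so T(x) = -1 + 18/(x + 0).
Then T(-9) = -1 + 18/(-9) = -3.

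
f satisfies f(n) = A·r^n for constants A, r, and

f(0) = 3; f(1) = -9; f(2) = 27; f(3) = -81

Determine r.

-3

Consecutive ratio: -9/3 = -3, and 27/(-9) = -3, so r = -3.
Then A·(-3)^0 = 3 gives A = 3, and f(n) = 3·(-3)^n.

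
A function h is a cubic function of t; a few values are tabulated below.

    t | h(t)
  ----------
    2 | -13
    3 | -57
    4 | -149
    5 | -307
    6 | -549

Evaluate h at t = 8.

-1357

First differences: -44, -92, -158, -242. Second differences: -48, -66, -84. Third differences: -18, -18.
Level-3 differences are constant, so h has degree 3.
Fitting a degree-3 polynomial gives h(t) = -3t³ + 3t² - 2t + 3.
Then h(8) = -1357.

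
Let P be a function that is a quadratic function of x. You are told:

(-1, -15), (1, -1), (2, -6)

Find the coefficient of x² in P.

Write P(x) = ax² + bx + c; the 3 given values yield a linear system in the 3 coefficients.
Solving, P(x) = -4x² + 7x - 4.
The coefficient of x² is -4.

-4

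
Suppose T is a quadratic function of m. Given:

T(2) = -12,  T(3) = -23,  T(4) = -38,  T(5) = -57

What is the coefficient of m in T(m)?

First differences: -11, -15, -19. Second differences: -4, -4.
Level-2 differences are constant, so T has degree 2.
Fitting a degree-2 polynomial gives T(m) = -2m² - m - 2.
The coefficient of m is -1.

-1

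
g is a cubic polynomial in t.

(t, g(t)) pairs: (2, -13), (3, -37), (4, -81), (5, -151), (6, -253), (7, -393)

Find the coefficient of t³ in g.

-1

First differences: -24, -44, -70, -102, -140. Second differences: -20, -26, -32, -38. Third differences: -6, -6, -6.
Level-3 differences are constant, so g has degree 3.
Fitting a degree-3 polynomial gives g(t) = -t³ - t² - 1.
The coefficient of t³ is -1.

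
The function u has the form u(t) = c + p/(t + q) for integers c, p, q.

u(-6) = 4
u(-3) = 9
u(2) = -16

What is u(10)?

(u(t) − c)(t + q) = p for each data point; the three points give a linear system in c and q, then p follows.
Solving: c = -1, q = 0, p = -30, so u(t) = -1 − 30/(t + 0).
Then u(10) = -1 − 30/10 = -4.

-4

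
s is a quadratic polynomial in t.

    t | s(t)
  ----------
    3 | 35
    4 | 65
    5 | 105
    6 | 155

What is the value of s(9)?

Write s(t) = at² + bt + c; the 4 given values yield a linear system in the 3 coefficients.
Solving, s(t) = 5t² - 5t + 5.
Then s(9) = 365.

365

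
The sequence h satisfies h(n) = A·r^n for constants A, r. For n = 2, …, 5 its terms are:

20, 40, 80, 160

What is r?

2

Consecutive ratio: 40/20 = 2, and 80/40 = 2, so r = 2.
Then A·2^2 = 20 gives A = 5, and h(n) = 5·2^n.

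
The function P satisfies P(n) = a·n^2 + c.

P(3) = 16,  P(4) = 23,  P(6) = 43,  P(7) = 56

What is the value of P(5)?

32

From P(3) = 16 and P(4) = 23: 9a + c = 16 and 16a + c = 23.
Subtracting: 7a = 7, so a = 1; then c = 16 − 1·9 = 7.
So P(n) = 1n² + 7, and P(5) = 32.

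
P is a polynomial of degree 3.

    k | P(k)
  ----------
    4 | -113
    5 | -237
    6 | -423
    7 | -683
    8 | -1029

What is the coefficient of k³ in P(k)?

-2

First differences: -124, -186, -260, -346. Second differences: -62, -74, -86. Third differences: -12, -12.
Level-3 differences are constant, so P has degree 3.
Fitting a degree-3 polynomial gives P(k) = -2k³ - k² + 7k + 3.
The coefficient of k³ is -2.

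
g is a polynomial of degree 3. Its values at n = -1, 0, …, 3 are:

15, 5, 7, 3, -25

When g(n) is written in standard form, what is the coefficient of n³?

Write g(n) = an³ + bn² + cn + d; the 5 given values yield a linear system in the 4 coefficients.
Solving, g(n) = -3n³ + 6n² - n + 5.
The coefficient of n³ is -3.

-3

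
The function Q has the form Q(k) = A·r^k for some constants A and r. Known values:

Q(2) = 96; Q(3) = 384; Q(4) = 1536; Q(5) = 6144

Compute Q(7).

Consecutive ratio: 384/96 = 4, and 1536/384 = 4, so r = 4.
Then A·4^2 = 96 gives A = 6, and Q(k) = 6·4^k.
Q(7) = 6·4^7 = 98304.

98304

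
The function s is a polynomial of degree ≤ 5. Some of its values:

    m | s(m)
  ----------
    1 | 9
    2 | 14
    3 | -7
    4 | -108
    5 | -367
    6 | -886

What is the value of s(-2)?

18

Write s(m) = am^5 + bm^4 + cm³ + dm² + em + p; the 6 given values yield a linear system in the 6 coefficients.
Solving, the leading coefficient vanishes, and s(m) = -m^4 + m³ + 6m² - 5m + 8.
Then s(-2) = 18.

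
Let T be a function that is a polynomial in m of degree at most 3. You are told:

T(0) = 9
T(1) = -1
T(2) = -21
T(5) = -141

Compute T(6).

-201

Write T(m) = am³ + bm² + cm + d; the 4 given values yield a linear system in the 4 coefficients.
Solving, the leading coefficient vanishes, and T(m) = -5m² - 5m + 9.
Then T(6) = -201.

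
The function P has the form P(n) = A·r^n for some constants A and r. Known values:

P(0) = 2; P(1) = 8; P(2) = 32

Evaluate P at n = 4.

512

Consecutive ratio: 8/2 = 4, and 32/8 = 4, so r = 4.
Then A·4^0 = 2 gives A = 2, and P(n) = 2·4^n.
P(4) = 2·4^4 = 512.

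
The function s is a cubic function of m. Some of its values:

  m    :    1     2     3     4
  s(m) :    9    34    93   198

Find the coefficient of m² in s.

5

Write s(m) = am³ + bm² + cm + d; the 4 given values yield a linear system in the 4 coefficients.
Solving, s(m) = 2m³ + 5m² - 4m + 6.
The coefficient of m² is 5.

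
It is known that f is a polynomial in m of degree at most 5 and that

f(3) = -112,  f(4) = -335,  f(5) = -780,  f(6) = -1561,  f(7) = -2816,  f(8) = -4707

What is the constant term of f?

First differences: -223, -445, -781, -1255, -1891. Second differences: -222, -336, -474, -636. Third differences: -114, -138, -162. Fourth differences: -24, -24.
Level-4 differences are constant, so f has degree 4.
Fitting a degree-4 polynomial gives f(m) = -m^4 - m³ - 2m² + 3m + 5.
The constant term is f(0) = 5.

5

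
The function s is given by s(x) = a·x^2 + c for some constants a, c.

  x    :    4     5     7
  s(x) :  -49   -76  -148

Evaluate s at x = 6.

-109

From s(4) = -49 and s(5) = -76: 16a + c = -49 and 25a + c = -76.
Subtracting: 9a = -27, so a = -3; then c = -49 − (-3)·16 = -1.
So s(x) = -3x² − 1, and s(6) = -109.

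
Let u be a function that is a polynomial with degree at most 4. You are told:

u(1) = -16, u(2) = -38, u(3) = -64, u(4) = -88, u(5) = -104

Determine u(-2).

-34

First differences: -22, -26, -24, -16. Second differences: -4, 2, 8. Third differences: 6, 6.
Level-3 differences are constant, so u has degree 3.
Fitting a degree-3 polynomial gives u(k) = k³ - 8k² - 5k - 4.
Then u(-2) = -34.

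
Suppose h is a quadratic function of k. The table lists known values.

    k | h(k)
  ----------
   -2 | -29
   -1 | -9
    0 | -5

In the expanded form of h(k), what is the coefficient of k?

Write h(k) = ak² + bk + c; the 3 given values yield a linear system in the 3 coefficients.
Solving, h(k) = -8k² - 4k - 5.
The coefficient of k is -4.

-4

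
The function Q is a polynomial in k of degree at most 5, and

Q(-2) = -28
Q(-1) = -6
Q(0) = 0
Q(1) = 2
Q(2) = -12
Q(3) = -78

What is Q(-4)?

-288

Write Q(k) = ak^5 + bk^4 + ck³ + dk² + ek + p; the 6 given values yield a linear system in the 6 coefficients.
Solving, the leading coefficient vanishes, and Q(k) = -k^4 - k² + 4k.
Then Q(-4) = -288.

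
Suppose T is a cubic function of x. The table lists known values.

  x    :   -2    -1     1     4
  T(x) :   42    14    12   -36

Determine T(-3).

Write T(x) = ax³ + bx² + cx + d; the 4 given values yield a linear system in the 4 coefficients.
Solving, T(x) = -2x³ + 5x² + x + 8.
Then T(-3) = 104.

104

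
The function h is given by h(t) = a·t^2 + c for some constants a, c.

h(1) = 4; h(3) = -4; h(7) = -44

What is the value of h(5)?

From h(1) = 4 and h(3) = -4: 1a + c = 4 and 9a + c = -4.
Subtracting: 8a = -8, so a = -1; then c = 4 − (-1)·1 = 5.
So h(t) = -1t² + 5, and h(5) = -20.

-20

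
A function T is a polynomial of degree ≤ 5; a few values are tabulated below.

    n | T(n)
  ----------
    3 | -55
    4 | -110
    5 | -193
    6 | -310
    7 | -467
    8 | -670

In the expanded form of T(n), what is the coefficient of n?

Write T(n) = an^5 + bn^4 + cn³ + dn² + en + p; the 6 given values yield a linear system in the 6 coefficients.
Solving, the top 2 coefficients vanish, and T(n) = -n³ - 2n² - 4n + 2.
The coefficient of n is -4.

-4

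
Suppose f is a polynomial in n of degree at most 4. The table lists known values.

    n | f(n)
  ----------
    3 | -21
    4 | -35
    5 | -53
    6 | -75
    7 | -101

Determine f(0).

-3

Write f(n) = an^4 + bn³ + cn² + dn + e; the 5 given values yield a linear system in the 5 coefficients.
Solving, the top 2 coefficients vanish, and f(n) = -2n² - 3.
Then f(0) = -3.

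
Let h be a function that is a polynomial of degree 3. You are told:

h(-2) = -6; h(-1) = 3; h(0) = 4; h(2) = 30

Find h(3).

79

Write h(k) = ak³ + bk² + ck + d; the 4 given values yield a linear system in the 4 coefficients.
Solving, h(k) = 2k³ + 2k² + k + 4.
Then h(3) = 79.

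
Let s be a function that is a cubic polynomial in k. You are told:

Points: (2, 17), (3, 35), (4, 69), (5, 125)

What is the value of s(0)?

Write s(k) = ak³ + bk² + ck + d; the 4 given values yield a linear system in the 4 coefficients.
Solving, s(k) = k³ - k² + 4k + 5.
Then s(0) = 5.

5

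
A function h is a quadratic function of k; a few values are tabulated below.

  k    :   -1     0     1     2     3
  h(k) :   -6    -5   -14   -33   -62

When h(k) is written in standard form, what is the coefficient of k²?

Write h(k) = ak² + bk + c; the 5 given values yield a linear system in the 3 coefficients.
Solving, h(k) = -5k² - 4k - 5.
The coefficient of k² is -5.

-5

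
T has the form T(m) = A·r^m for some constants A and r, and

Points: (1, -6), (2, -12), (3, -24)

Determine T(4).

-48

Consecutive ratio: -12/(-6) = 2, and -24/(-12) = 2, so r = 2.
Then A·2^1 = -6 gives A = -3, and T(m) = -3·2^m.
T(4) = -3·2^4 = -48.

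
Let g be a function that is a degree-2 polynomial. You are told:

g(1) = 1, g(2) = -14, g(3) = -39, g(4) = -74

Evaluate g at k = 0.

6

First differences: -15, -25, -35. Second differences: -10, -10.
Level-2 differences are constant, so g has degree 2.
Fitting a degree-2 polynomial gives g(k) = -5k² + 6.
Then g(0) = 6.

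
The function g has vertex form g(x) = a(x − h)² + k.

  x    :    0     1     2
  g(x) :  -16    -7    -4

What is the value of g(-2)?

First differences 9, 3; second difference -6 = 2a, so a = -3.
Expanding, the x-coefficient is −2ah = 6h; matching it to the data gives h = 2, and then k = -4.
So g(x) = -3(x − 2)² − 4.
g(-2) = -3·(-4)² − 4 = -52.

-52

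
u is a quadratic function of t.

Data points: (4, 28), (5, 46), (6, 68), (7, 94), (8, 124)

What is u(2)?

4

Write u(t) = at² + bt + c; the 5 given values yield a linear system in the 3 coefficients.
Solving, u(t) = 2t² - 4.
Then u(2) = 4.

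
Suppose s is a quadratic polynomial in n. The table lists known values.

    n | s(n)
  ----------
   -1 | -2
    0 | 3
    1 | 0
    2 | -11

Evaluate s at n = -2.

-15

Write s(n) = an² + bn + c; the 4 given values yield a linear system in the 3 coefficients.
Solving, s(n) = -4n² + n + 3.
Then s(-2) = -15.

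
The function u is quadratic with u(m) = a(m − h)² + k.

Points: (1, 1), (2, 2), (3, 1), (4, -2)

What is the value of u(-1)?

First differences 1, -1, -3; second difference -2 = 2a, so a = -1.
Expanding, the m-coefficient is −2ah = 2h; matching it to the data gives h = 2, and then k = 2.
So u(m) = -1(m − 2)² + 2.
u(-1) = -1·(-3)² + 2 = -7.

-7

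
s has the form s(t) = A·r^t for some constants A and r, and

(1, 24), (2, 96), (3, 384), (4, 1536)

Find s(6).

Consecutive ratio: 96/24 = 4, and 384/96 = 4, so r = 4.
Then A·4^1 = 24 gives A = 6, and s(t) = 6·4^t.
s(6) = 6·4^6 = 24576.

24576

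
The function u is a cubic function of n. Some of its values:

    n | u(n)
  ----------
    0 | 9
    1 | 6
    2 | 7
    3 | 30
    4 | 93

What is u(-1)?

-2

First differences: -3, 1, 23, 63. Second differences: 4, 22, 40. Third differences: 18, 18.
Level-3 differences are constant, so u has degree 3.
Fitting a degree-3 polynomial gives u(n) = 3n³ - 7n² + n + 9.
Then u(-1) = -2.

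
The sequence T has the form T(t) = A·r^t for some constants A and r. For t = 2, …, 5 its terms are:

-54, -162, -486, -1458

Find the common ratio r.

3

Consecutive ratio: -162/(-54) = 3, and -486/(-162) = 3, so r = 3.
Then A·3^2 = -54 gives A = -6, and T(t) = -6·3^t.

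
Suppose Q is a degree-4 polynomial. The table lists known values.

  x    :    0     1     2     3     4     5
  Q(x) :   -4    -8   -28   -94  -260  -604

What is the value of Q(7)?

-2258

First differences: -4, -20, -66, -166, -344. Second differences: -16, -46, -100, -178. Third differences: -30, -54, -78. Fourth differences: -24, -24.
Level-4 differences are constant, so Q has degree 4.
Fitting a degree-4 polynomial gives Q(x) = -x^4 + x³ - 4x² - 4.
Then Q(7) = -2258.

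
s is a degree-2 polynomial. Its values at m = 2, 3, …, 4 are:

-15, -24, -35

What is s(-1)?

Write s(m) = am² + bm + c; the 3 given values yield a linear system in the 3 coefficients.
Solving, s(m) = -m² - 4m - 3.
Then s(-1) = 0.

0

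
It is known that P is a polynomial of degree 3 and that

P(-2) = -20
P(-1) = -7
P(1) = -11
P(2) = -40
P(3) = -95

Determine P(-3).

Write P(n) = an³ + bn² + cn + d; the 5 given values yield a linear system in the 4 coefficients.
Solving, P(n) = -n³ - 7n² - n - 2.
Then P(-3) = -35.

-35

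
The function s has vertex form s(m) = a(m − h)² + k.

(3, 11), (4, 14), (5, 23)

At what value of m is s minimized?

First differences 3, 9; second difference 6 = 2a, so a = 3.
Expanding, the m-coefficient is −2ah = -6h; matching it to the data gives h = 3, and then k = 11.
So s(m) = 3(m − 3)² + 11.
Hence h = 3.

3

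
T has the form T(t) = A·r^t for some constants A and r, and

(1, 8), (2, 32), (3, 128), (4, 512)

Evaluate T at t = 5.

Consecutive ratio: 32/8 = 4, and 128/32 = 4, so r = 4.
Then A·4^1 = 8 gives A = 2, and T(t) = 2·4^t.
T(5) = 2·4^5 = 2048.

2048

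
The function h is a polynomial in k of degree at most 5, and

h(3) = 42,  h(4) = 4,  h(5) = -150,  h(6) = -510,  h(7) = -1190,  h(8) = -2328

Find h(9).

-4086

First differences: -38, -154, -360, -680, -1138. Second differences: -116, -206, -320, -458. Third differences: -90, -114, -138. Fourth differences: -24, -24.
Level-4 differences are constant, so h has degree 4.
Fitting a degree-4 polynomial gives h(k) = -k^4 + 3k³ + 3k² + 5k.
Then h(9) = -4086.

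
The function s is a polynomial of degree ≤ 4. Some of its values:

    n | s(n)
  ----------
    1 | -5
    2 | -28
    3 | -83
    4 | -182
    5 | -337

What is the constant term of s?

Write s(n) = an^4 + bn³ + cn² + dn + e; the 5 given values yield a linear system in the 5 coefficients.
Solving, the leading coefficient vanishes, and s(n) = -2n³ - 4n² + 3n - 2.
The constant term is s(0) = -2.

-2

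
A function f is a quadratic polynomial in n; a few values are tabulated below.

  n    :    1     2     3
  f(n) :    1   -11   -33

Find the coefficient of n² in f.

-5

Write f(n) = an² + bn + c; the 3 given values yield a linear system in the 3 coefficients.
Solving, f(n) = -5n² + 3n + 3.
The coefficient of n² is -5.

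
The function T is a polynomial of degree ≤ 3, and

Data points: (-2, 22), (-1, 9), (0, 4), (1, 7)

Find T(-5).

109

Write T(k) = ak³ + bk² + ck + d; the 4 given values yield a linear system in the 4 coefficients.
Solving, the leading coefficient vanishes, and T(k) = 4k² - k + 4.
Then T(-5) = 109.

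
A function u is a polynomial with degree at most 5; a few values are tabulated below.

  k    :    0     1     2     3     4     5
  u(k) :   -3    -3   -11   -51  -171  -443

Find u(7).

Write u(k) = ak^5 + bk^4 + ck³ + dk² + ek + p; the 6 given values yield a linear system in the 6 coefficients.
Solving, the leading coefficient vanishes, and u(k) = -k^4 + 2k³ - 3k² + 2k - 3.
Then u(7) = -1851.

-1851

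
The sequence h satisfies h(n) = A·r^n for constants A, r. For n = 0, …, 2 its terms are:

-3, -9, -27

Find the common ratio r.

Consecutive ratio: -9/(-3) = 3, and -27/(-9) = 3, so r = 3.
Then A·3^0 = -3 gives A = -3, and h(n) = -3·3^n.

3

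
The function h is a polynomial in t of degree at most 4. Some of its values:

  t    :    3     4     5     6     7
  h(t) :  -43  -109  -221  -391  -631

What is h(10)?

First differences: -66, -112, -170, -240. Second differences: -46, -58, -70. Third differences: -12, -12.
Level-3 differences are constant, so h has degree 3.
Fitting a degree-3 polynomial gives h(t) = -2t³ + t² + t - 1.
Then h(10) = -1891.

-1891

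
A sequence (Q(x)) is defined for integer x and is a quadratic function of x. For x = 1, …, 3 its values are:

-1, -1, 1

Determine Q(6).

Write Q(x) = ax² + bx + c; the 3 given values yield a linear system in the 3 coefficients.
Solving, Q(x) = x² - 3x + 1.
Then Q(6) = 19.

19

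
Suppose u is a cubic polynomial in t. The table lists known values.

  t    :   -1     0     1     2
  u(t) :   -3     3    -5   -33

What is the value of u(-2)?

Write u(t) = at³ + bt² + ct + d; the 4 given values yield a linear system in the 4 coefficients.
Solving, u(t) = -t³ - 7t² + 3.
Then u(-2) = -17.

-17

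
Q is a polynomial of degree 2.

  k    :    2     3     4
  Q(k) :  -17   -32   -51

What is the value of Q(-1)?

Write Q(k) = ak² + bk + c; the 3 given values yield a linear system in the 3 coefficients.
Solving, Q(k) = -2k² - 5k + 1.
Then Q(-1) = 4.

4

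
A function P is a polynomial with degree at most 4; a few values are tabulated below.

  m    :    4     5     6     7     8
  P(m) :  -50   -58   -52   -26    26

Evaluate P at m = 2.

First differences: -8, 6, 26, 52. Second differences: 14, 20, 26. Third differences: 6, 6.
Level-3 differences are constant, so P has degree 3.
Fitting a degree-3 polynomial gives P(m) = m³ - 8m² + 3m + 2.
Then P(2) = -16.

-16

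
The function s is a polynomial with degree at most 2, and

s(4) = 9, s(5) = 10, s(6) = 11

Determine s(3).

First differences: 1, 1.
Level-1 differences are constant, so s has degree 1.
Fitting a degree-1 polynomial gives s(k) = k + 5.
Then s(3) = 8.

8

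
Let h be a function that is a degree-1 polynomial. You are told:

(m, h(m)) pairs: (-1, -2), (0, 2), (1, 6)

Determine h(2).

Write h(m) = am + b; the 3 given values yield a linear system in the 2 coefficients.
Solving, h(m) = 4m + 2.
Then h(2) = 10.

10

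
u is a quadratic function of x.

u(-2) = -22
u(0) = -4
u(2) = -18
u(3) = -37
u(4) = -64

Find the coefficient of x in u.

1

Write u(x) = ax² + bx + c; the 5 given values yield a linear system in the 3 coefficients.
Solving, u(x) = -4x² + x - 4.
The coefficient of x is 1.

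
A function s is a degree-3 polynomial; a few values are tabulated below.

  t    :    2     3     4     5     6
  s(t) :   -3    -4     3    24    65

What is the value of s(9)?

368

First differences: -1, 7, 21, 41. Second differences: 8, 14, 20. Third differences: 6, 6.
Level-3 differences are constant, so s has degree 3.
Fitting a degree-3 polynomial gives s(t) = t³ - 5t² + 5t - 1.
Then s(9) = 368.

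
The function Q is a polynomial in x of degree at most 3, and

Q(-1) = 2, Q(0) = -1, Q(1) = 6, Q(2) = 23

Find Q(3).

50

First differences: -3, 7, 17. Second differences: 10, 10.
Level-2 differences are constant, so Q has degree 2.
Fitting a degree-2 polynomial gives Q(x) = 5x² + 2x - 1.
Then Q(3) = 50.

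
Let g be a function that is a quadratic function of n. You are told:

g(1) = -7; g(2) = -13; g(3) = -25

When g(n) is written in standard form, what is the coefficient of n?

3

Write g(n) = an² + bn + c; the 3 given values yield a linear system in the 3 coefficients.
Solving, g(n) = -3n² + 3n - 7.
The coefficient of n is 3.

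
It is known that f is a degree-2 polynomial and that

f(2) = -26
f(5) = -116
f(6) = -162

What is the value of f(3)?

-48

Write f(k) = ak² + bk + c; the 3 given values yield a linear system in the 3 coefficients.
Solving, f(k) = -4k² - 2k - 6.
Then f(3) = -48.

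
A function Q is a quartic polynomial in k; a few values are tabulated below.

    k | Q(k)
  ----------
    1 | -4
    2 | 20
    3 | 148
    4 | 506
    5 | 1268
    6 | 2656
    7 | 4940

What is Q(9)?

Write Q(k) = ak^4 + bk³ + ck² + dk + e; the 7 given values yield a linear system in the 5 coefficients.
Solving, Q(k) = 2k^4 + k³ - 4k² - k - 2.
Then Q(9) = 13516.

13516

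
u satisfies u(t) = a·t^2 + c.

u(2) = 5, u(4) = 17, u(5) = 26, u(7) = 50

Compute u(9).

From u(2) = 5 and u(4) = 17: 4a + c = 5 and 16a + c = 17.
Subtracting: 12a = 12, so a = 1; then c = 5 − 1·4 = 1.
So u(t) = 1t² + 1, and u(9) = 82.

82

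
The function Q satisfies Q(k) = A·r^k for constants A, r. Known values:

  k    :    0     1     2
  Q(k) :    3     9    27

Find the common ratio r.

Consecutive ratio: 9/3 = 3, and 27/9 = 3, so r = 3.
Then A·3^0 = 3 gives A = 3, and Q(k) = 3·3^k.

3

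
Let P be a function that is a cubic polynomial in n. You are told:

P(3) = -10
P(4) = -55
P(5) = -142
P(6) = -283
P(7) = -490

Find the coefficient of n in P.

8

First differences: -45, -87, -141, -207. Second differences: -42, -54, -66. Third differences: -12, -12.
Level-3 differences are constant, so P has degree 3.
Fitting a degree-3 polynomial gives P(n) = -2n³ + 3n² + 8n - 7.
The coefficient of n is 8.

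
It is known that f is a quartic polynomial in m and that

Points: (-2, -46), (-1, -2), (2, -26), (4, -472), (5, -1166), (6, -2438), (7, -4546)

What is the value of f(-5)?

-1426

Write f(m) = am^4 + bm³ + cm² + dm + e; the 7 given values yield a linear system in the 5 coefficients.
Solving, f(m) = -2m^4 + m³ - 2m² + m + 4.
Then f(-5) = -1426.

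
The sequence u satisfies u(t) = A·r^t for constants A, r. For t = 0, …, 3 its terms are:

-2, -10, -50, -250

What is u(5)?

-6250

Consecutive ratio: -10/(-2) = 5, and -50/(-10) = 5, so r = 5.
Then A·5^0 = -2 gives A = -2, and u(t) = -2·5^t.
u(5) = -2·5^5 = -6250.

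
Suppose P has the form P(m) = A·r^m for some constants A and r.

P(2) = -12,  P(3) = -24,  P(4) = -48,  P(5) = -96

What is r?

Consecutive ratio: -24/(-12) = 2, and -48/(-24) = 2, so r = 2.
Then A·2^2 = -12 gives A = -3, and P(m) = -3·2^m.

2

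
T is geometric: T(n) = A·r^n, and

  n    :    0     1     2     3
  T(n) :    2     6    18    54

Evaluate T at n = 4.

162

Consecutive ratio: 6/2 = 3, and 18/6 = 3, so r = 3.
Then A·3^0 = 2 gives A = 2, and T(n) = 2·3^n.
T(4) = 2·3^4 = 162.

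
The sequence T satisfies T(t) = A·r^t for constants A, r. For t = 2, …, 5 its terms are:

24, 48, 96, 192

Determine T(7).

Consecutive ratio: 48/24 = 2, and 96/48 = 2, so r = 2.
Then A·2^2 = 24 gives A = 6, and T(t) = 6·2^t.
T(7) = 6·2^7 = 768.

768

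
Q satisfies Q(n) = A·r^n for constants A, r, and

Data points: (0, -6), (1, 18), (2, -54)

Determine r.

Consecutive ratio: 18/(-6) = -3, and -54/18 = -3, so r = -3.
Then A·(-3)^0 = -6 gives A = -6, and Q(n) = -6·(-3)^n.

-3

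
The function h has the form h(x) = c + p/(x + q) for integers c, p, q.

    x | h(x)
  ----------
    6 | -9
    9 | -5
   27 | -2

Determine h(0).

(h(x) − c)(x + q) = p for each data point; the three points give a linear system in c and q, then p follows.
Solving: c = -1, q = -3, p = -24, so h(x) = -1 − 24/(x − 3).
Then h(0) = -1 − 24/(-3) = 7.

7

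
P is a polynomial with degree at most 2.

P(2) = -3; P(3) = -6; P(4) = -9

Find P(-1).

6

First differences: -3, -3.
Level-1 differences are constant, so P has degree 1.
Fitting a degree-1 polynomial gives P(k) = -3k + 3.
Then P(-1) = 6.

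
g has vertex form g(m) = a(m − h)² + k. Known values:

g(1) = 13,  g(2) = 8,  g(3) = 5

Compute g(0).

First differences -5, -3; second difference 2 = 2a, so a = 1.
Expanding, the m-coefficient is −2ah = -2h; matching it to the data gives h = 4, and then k = 4.
So g(m) = 1(m − 4)² + 4.
g(0) = 1·(-4)² + 4 = 20.

20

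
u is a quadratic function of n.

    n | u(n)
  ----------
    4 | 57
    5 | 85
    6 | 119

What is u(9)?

257

Write u(n) = an² + bn + c; the 3 given values yield a linear system in the 3 coefficients.
Solving, u(n) = 3n² + n + 5.
Then u(9) = 257.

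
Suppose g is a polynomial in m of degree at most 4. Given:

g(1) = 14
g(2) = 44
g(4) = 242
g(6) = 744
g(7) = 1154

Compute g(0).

Write g(m) = am^4 + bm³ + cm² + dm + e; the 5 given values yield a linear system in the 5 coefficients.
Solving, the leading coefficient vanishes, and g(m) = 3m³ + 2m² + 3m + 6.
Then g(0) = 6.

6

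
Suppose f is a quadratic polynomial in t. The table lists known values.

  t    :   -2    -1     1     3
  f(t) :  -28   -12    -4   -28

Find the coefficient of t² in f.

-4

Write f(t) = at² + bt + c; the 4 given values yield a linear system in the 3 coefficients.
Solving, f(t) = -4t² + 4t - 4.
The coefficient of t² is -4.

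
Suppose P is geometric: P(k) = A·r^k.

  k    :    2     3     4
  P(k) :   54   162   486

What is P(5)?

1458

Consecutive ratio: 162/54 = 3, and 486/162 = 3, so r = 3.
Then A·3^2 = 54 gives A = 6, and P(k) = 6·3^k.
P(5) = 6·3^5 = 1458.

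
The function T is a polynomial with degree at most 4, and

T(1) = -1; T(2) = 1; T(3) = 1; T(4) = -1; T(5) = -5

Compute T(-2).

-19

First differences: 2, 0, -2, -4. Second differences: -2, -2, -2.
Level-2 differences are constant, so T has degree 2.
Fitting a degree-2 polynomial gives T(m) = -m² + 5m - 5.
Then T(-2) = -19.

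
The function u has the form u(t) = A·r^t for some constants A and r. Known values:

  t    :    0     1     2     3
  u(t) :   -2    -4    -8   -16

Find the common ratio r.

2

Consecutive ratio: -4/(-2) = 2, and -8/(-4) = 2, so r = 2.
Then A·2^0 = -2 gives A = -2, and u(t) = -2·2^t.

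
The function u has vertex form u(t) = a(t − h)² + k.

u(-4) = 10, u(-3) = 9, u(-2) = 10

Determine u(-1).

First differences -1, 1; second difference 2 = 2a, so a = 1.
Expanding, the t-coefficient is −2ah = -2h; matching it to the data gives h = -3, and then k = 9.
So u(t) = 1(t + 3)² + 9.
u(-1) = 1·2² + 9 = 13.

13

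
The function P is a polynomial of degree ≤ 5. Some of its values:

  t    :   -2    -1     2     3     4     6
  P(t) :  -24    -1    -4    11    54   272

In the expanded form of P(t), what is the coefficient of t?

-3

Write P(t) = at^5 + bt^4 + ct³ + dt² + et + p; the 6 given values yield a linear system in the 6 coefficients.
Solving, the top 2 coefficients vanish, and P(t) = 2t³ - 4t² - 3t + 2.
The coefficient of t is -3.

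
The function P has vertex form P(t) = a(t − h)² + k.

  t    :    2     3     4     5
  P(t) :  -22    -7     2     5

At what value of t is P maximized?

5

First differences 15, 9, 3; second difference -6 = 2a, so a = -3.
Expanding, the t-coefficient is −2ah = 6h; matching it to the data gives h = 5, and then k = 5.
So P(t) = -3(t − 5)² + 5.
Hence h = 5.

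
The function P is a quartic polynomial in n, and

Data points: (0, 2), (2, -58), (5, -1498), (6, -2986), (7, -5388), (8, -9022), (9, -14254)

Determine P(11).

Write P(n) = an^4 + bn³ + cn² + dn + e; the 7 given values yield a linear system in the 5 coefficients.
Solving, P(n) = -2n^4 - n³ - 5n² + 2.
Then P(11) = -31216.

-31216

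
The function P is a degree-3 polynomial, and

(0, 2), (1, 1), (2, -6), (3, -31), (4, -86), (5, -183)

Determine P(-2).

34

First differences: -1, -7, -25, -55, -97. Second differences: -6, -18, -30, -42. Third differences: -12, -12, -12.
Level-3 differences are constant, so P has degree 3.
Fitting a degree-3 polynomial gives P(m) = -2m³ + 3m² - 2m + 2.
Then P(-2) = 34.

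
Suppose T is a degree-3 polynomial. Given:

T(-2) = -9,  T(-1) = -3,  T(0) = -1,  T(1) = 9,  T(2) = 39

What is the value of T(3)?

101

First differences: 6, 2, 10, 30. Second differences: -4, 8, 20. Third differences: 12, 12.
Level-3 differences are constant, so T has degree 3.
Fitting a degree-3 polynomial gives T(k) = 2k³ + 4k² + 4k - 1.
Then T(3) = 101.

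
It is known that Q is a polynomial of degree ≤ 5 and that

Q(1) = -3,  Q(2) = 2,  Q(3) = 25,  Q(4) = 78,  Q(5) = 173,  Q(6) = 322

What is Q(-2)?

-30

First differences: 5, 23, 53, 95, 149. Second differences: 18, 30, 42, 54. Third differences: 12, 12, 12.
Level-3 differences are constant, so Q has degree 3.
Fitting a degree-3 polynomial gives Q(x) = 2x³ - 3x² - 2.
Then Q(-2) = -30.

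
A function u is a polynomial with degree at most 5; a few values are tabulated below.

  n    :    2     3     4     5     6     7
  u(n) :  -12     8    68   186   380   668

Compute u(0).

First differences: 20, 60, 118, 194, 288. Second differences: 40, 58, 76, 94. Third differences: 18, 18, 18.
Level-3 differences are constant, so u has degree 3.
Fitting a degree-3 polynomial gives u(n) = 3n³ - 7n² - 2n - 4.
Then u(0) = -4.

-4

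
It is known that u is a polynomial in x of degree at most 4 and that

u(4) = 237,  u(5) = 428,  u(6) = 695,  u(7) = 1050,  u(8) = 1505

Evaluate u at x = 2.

Write u(x) = ax^4 + bx³ + cx² + dx + e; the 5 given values yield a linear system in the 5 coefficients.
Solving, the leading coefficient vanishes, and u(x) = 2x³ + 8x² - 3x - 7.
Then u(2) = 35.

35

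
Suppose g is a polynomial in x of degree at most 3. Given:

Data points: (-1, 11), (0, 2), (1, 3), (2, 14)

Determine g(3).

First differences: -9, 1, 11. Second differences: 10, 10.
Level-2 differences are constant, so g has degree 2.
Fitting a degree-2 polynomial gives g(x) = 5x² - 4x + 2.
Then g(3) = 35.

35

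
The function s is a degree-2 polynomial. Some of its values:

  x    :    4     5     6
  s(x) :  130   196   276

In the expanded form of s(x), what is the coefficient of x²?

Write s(x) = ax² + bx + c; the 3 given values yield a linear system in the 3 coefficients.
Solving, s(x) = 7x² + 3x + 6.
The coefficient of x² is 7.

7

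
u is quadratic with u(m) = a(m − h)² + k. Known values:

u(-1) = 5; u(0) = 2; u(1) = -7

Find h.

-1

First differences -3, -9; second difference -6 = 2a, so a = -3.
Expanding, the m-coefficient is −2ah = 6h; matching it to the data gives h = -1, and then k = 5.
So u(m) = -3(m + 1)² + 5.
Hence h = -1.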